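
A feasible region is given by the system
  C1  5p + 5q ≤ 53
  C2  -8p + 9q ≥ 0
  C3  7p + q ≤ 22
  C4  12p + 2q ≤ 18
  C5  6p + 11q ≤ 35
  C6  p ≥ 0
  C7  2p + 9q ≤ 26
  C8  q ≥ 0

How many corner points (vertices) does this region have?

5

Of the 28 pairwise boundary intersections, those satisfying every inequality are:
  (81/62, 36/31)
  (0, 0)
  (16/15, 13/5)
  (29/32, 43/16)
  (0, 26/9)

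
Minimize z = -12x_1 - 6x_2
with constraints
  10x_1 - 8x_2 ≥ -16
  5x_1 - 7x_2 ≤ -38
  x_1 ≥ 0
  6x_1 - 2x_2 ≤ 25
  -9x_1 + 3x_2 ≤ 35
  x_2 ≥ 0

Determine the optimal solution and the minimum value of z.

x_1 = 58/7, x_2 = 173/14, minimum z = -1215/7

Feasible corners and z = -12x_1 - 6x_2:
  (32/5, 10) → z = -684/5
  (58/7, 173/14) → z = -1215/7
  (251/32, 353/32) → z = -2565/16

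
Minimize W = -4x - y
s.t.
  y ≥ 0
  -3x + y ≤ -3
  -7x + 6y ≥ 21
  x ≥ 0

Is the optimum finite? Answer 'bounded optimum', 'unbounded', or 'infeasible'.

unbounded

From the feasible point (39/11, 84/11), moving in the direction (6, 7) keeps every constraint satisfied while W decreases without bound.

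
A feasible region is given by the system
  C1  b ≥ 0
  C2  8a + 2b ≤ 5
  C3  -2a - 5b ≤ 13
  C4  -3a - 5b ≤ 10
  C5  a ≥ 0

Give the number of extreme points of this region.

Of the 10 pairwise boundary intersections, those satisfying every inequality are:
  (5/8, 0)
  (0, 0)
  (0, 5/2)

3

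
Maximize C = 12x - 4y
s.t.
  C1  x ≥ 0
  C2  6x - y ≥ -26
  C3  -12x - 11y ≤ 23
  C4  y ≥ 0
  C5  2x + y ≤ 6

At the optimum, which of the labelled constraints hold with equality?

C4 and C5

Feasible corners and C = 12x - 4y:
  (0, 0) → C = 0
  (0, 6) → C = -24
  (3, 0) → C = 36

The maximum is at (3, 0). Substituting into each constraint, equality holds for C4 and C5; the remaining constraints have slack.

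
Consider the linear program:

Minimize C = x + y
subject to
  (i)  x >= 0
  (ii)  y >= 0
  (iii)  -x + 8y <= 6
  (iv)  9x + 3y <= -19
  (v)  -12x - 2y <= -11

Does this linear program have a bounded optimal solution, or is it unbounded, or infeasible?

infeasible

The boundaries y = 0 and -12x - 2y = -11 meet at (11/12, 0), but that point violates 9x + 3y ≤ -19. Every candidate vertex is excluded by some other constraint, so the feasible region is empty.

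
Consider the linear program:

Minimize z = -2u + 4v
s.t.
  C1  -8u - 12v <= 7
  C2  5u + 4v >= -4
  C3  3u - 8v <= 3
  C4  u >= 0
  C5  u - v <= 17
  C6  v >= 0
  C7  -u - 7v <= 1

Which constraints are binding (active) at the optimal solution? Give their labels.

C3 and C5

Corner points and z = -2u + 4v:
  (133/5, 48/5) → z = -74/5
  (1, 0) → z = -2
  (0, 0) → z = 0
The feasible region is unbounded (it extends along (0, 1), (1, 1)), but z strictly increases along every unbounded feasible direction, so there is no improving ray and the minimum is attained at a vertex.

The minimum is at (133/5, 48/5). Substituting into each constraint, equality holds for C3 and C5; the remaining constraints have slack.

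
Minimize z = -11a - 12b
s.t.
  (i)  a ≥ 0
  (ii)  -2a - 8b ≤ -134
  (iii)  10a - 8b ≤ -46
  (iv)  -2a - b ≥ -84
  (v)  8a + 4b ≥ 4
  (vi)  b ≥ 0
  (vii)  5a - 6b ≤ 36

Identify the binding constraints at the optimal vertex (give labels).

(i) and (iv)

Feasible corners and z = -11a - 12b:
  (0, 67/4) → z = -201
  (0, 84) → z = -1008
  (22/3, 179/12) → z = -779/3
  (313/13, 466/13) → z = -695

The minimum is at (0, 84). Substituting into each constraint, equality holds for (i) and (iv); the remaining constraints have slack.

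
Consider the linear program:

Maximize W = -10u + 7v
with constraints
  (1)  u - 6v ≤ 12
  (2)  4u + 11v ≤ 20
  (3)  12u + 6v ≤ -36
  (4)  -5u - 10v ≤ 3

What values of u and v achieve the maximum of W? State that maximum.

The binding constraints are 4u + 11v = 20 and -5u - 10v = 3.
Solving simultaneously gives u = -233/15, v = 112/15.

u = -233/15, v = 112/15, maximum W = 1038/5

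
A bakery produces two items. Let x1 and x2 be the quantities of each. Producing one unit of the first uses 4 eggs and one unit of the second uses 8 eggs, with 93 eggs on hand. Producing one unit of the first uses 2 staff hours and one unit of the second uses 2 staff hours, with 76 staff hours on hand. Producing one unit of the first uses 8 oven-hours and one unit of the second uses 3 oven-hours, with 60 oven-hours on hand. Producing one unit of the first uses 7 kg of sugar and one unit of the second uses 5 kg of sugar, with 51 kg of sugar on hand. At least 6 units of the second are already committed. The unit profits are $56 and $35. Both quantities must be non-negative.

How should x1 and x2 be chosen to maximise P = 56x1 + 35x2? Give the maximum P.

Vertices and P = 56x1 + 35x2:
  (0, 51/5) → P = 357
  (0, 6) → P = 210
  (3, 6) → P = 378

x1 = 3, x2 = 6, maximum P = 378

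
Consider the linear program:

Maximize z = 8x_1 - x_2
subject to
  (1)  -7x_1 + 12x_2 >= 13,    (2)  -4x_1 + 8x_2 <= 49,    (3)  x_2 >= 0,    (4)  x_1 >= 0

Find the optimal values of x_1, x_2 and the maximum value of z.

x_1 = 121/2, x_2 = 291/8, maximum z = 3581/8

Extreme points and z = 8x_1 - x_2:
  (121/2, 291/8) → z = 3581/8
  (0, 13/12) → z = -13/12
  (0, 49/8) → z = -49/8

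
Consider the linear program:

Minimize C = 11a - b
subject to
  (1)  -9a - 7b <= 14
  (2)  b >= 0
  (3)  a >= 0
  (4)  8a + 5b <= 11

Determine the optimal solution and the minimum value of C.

a = 0, b = 11/5, minimum C = -11/5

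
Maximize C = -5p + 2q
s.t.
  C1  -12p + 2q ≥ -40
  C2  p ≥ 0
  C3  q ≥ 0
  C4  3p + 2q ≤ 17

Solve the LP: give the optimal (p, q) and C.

Extreme points and C = -5p + 2q:
  (10/3, 0) → C = -50/3
  (19/5, 14/5) → C = -67/5
  (0, 0) → C = 0
  (0, 17/2) → C = 17

p = 0, q = 17/2, maximum C = 17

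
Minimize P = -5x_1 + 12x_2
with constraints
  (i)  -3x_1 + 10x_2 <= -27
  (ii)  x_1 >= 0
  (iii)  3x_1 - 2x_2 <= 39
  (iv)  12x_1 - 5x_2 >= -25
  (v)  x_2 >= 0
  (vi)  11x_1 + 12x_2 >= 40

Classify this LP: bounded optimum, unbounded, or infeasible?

Extreme points and P = -5x_1 + 12x_2:
  (14, 3/2) → P = -52
  (9, 0) → P = -45
  (13, 0) → P = -65
The feasible region has finitely many vertices and no improving ray; the minimum is -65 at (13, 0).

bounded optimum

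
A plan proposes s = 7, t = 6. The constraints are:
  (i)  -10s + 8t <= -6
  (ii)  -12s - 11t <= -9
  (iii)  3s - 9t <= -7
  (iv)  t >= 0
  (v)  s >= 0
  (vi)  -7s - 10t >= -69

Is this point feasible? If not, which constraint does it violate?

Constraint (vi): -7s - 10t = -109, which is not ≥ -69. All other constraints are satisfied.

not feasible — violates (vi)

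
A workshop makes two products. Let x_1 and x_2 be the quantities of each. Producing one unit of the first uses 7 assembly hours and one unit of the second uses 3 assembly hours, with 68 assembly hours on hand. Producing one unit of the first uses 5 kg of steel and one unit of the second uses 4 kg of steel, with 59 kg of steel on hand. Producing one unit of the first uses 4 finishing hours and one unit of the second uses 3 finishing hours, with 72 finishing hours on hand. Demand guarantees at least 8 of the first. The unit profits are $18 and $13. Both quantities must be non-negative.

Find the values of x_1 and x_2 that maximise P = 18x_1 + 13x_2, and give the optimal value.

x_1 = 8, x_2 = 4, maximum P = 196

Corner points and P = 18x_1 + 13x_2:
  (68/7, 0) → P = 1224/7
  (8, 0) → P = 144
  (8, 4) → P = 196

At the optimal vertex, 7x_1 + 3x_2 = 68 and x_1 = 8.
Solving simultaneously gives x_1 = 8, x_2 = 4.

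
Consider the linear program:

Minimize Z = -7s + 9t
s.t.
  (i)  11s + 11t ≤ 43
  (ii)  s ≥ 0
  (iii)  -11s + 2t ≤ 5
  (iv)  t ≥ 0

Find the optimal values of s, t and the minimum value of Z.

s = 43/11, t = 0, minimum Z = -301/11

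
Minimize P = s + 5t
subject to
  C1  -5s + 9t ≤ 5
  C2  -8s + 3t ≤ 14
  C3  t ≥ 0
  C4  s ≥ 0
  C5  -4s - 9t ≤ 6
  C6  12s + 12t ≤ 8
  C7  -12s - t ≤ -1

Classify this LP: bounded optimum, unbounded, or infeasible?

bounded optimum

Feasible corners and P = s + 5t:
  (1/14, 25/42) → P = 64/21
  (4/113, 65/113) → P = 329/113
  (2/3, 0) → P = 2/3
  (1/12, 0) → P = 1/12
The feasible region has finitely many vertices and no improving ray; the minimum is 1/12 at (1/12, 0).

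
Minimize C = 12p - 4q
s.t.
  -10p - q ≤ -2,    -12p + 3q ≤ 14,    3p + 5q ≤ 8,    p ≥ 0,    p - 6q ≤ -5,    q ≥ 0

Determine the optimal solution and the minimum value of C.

p = 2/47, q = 74/47, minimum C = -272/47

Vertices and C = 12p - 4q:
  (2/47, 74/47) → C = -272/47
  (7/61, 52/61) → C = -124/61
  (1, 1) → C = 8

The optimum lies where -10p - q = -2 and 3p + 5q = 8.
Solving simultaneously gives p = 2/47, q = 74/47.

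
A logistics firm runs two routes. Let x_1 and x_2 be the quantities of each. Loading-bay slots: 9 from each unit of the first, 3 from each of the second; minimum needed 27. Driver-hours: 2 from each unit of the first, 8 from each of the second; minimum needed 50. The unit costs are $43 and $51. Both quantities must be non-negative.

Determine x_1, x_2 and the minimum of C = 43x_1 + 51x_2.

x_1 = 1, x_2 = 6, minimum C = 349

Vertices and C = 43x_1 + 51x_2:
  (0, 9) → C = 459
  (25, 0) → C = 1075
  (1, 6) → C = 349
The feasible region is unbounded (it extends along (0, 1), (1, 0)), but C strictly increases along every unbounded feasible direction, so there is no improving ray and the minimum is attained at a vertex.

The binding constraints are 9x_1 + 3x_2 = 27 and 2x_1 + 8x_2 = 50.
Solving simultaneously gives x_1 = 1, x_2 = 6.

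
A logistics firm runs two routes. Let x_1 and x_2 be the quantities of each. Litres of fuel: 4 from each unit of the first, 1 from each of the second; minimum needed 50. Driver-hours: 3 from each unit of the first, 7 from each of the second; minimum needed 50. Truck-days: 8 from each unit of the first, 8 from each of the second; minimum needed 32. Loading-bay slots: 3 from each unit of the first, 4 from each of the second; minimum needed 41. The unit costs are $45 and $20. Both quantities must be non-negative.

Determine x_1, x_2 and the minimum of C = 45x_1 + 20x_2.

Extreme points and C = 45x_1 + 20x_2:
  (0, 50) → C = 1000
  (50/3, 0) → C = 750
  (12, 2) → C = 580
The feasible region is unbounded (it extends along (0, 1), (1, 0)), but C strictly increases along every unbounded feasible direction, so there is no improving ray and the minimum is attained at a vertex.

The optimum lies where 4x_1 + x_2 = 50 and 3x_1 + 7x_2 = 50.
Solving simultaneously gives x_1 = 12, x_2 = 2.

x_1 = 12, x_2 = 2, minimum C = 580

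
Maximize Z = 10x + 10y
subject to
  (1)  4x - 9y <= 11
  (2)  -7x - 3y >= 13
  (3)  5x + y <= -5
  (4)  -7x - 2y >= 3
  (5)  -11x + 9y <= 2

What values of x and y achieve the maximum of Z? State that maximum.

Vertices and Z = 10x + 10y:
  (-28/25, -43/25) → Z = -142/5
  (-13/7, -43/21) → Z = -820/21
  (-41/32, -43/32) → Z = -105/4

The optimum lies where -7x - 3y = 13 and -11x + 9y = 2.
Solving simultaneously gives x = -41/32, y = -43/32.

x = -41/32, y = -43/32, maximum Z = -105/4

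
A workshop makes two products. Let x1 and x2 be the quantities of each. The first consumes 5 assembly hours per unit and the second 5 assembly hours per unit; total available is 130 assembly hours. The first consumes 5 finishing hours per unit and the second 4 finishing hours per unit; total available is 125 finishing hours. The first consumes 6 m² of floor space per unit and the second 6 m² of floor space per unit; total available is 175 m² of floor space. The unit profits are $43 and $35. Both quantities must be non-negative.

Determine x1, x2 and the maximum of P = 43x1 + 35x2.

x1 = 21, x2 = 5, maximum P = 1078

Feasible corners and P = 43x1 + 35x2:
  (0, 0) → P = 0
  (0, 26) → P = 910
  (25, 0) → P = 1075
  (21, 5) → P = 1078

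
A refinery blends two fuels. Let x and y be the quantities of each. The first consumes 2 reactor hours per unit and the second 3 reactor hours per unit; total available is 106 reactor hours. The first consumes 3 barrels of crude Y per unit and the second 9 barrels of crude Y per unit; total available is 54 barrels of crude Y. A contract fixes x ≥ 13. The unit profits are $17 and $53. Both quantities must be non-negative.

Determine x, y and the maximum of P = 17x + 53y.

Extreme points and P = 17x + 53y:
  (18, 0) → P = 306
  (13, 0) → P = 221
  (13, 5/3) → P = 928/3

At the optimal vertex, 3x + 9y = 54 and x = 13.
Solving simultaneously gives x = 13, y = 5/3.

x = 13, y = 5/3, maximum P = 928/3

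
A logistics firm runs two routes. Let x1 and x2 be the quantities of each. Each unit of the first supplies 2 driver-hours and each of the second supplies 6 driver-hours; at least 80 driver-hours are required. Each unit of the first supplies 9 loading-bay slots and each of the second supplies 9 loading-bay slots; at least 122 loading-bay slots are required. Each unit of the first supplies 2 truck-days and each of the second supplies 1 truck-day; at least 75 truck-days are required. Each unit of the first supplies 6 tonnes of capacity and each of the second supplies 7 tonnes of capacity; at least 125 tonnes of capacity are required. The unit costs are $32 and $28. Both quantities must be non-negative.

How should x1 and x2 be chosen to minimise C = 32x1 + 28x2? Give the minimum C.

The feasible region is unbounded (it extends along (0, 1), (1, 0)), but C strictly increases along every unbounded feasible direction, so there is no improving ray and the minimum is attained at a vertex.

The optimum lies where 2x1 + 6x2 = 80 and 2x1 + x2 = 75.
Solving simultaneously gives x1 = 37, x2 = 1.

x1 = 37, x2 = 1, minimum C = 1212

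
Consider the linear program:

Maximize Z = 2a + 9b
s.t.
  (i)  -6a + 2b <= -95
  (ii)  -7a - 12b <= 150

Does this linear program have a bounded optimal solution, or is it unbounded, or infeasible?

unbounded

From the feasible point (420/43, -1565/86), moving in the direction (2, 6) keeps every constraint satisfied while Z increases without bound.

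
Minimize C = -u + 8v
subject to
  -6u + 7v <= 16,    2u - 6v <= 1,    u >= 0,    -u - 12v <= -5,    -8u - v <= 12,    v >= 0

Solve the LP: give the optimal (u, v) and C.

Extreme points and C = -u + 8v:
  (0, 16/7) → C = 128/7
  (7/5, 3/10) → C = 1
  (0, 5/12) → C = 10/3
The feasible region is unbounded (it extends along (3, 1), (7, 6)), but C strictly increases along every unbounded feasible direction, so there is no improving ray and the minimum is attained at a vertex.

u = 7/5, v = 3/10, minimum C = 1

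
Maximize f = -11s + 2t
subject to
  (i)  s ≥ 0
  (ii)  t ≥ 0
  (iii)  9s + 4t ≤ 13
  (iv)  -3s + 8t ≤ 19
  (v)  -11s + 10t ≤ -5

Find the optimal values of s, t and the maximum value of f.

s = 5/11, t = 0, maximum f = -5

Feasible corners and f = -11s + 2t:
  (13/9, 0) → f = -143/9
  (5/11, 0) → f = -5
  (75/67, 49/67) → f = -727/67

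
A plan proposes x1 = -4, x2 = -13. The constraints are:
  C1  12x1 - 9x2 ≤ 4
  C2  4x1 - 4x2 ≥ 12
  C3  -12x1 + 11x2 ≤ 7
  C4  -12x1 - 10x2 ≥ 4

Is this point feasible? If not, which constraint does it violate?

not feasible — violates C1

Constraint C1: 12x1 - 9x2 = 69, which is not ≤ 4. All other constraints are satisfied.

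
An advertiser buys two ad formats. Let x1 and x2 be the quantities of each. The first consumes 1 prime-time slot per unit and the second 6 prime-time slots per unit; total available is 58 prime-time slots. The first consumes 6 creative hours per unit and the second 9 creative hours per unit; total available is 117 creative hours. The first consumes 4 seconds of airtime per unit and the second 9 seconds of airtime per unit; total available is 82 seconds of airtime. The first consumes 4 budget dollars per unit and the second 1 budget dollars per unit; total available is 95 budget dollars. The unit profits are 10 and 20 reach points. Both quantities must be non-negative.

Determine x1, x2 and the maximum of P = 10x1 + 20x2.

Corner points and P = 10x1 + 20x2:
  (0, 0) → P = 0
  (0, 82/9) → P = 1640/9
  (39/2, 0) → P = 195
  (35/2, 4/3) → P = 605/3

x1 = 35/2, x2 = 4/3, maximum P = 605/3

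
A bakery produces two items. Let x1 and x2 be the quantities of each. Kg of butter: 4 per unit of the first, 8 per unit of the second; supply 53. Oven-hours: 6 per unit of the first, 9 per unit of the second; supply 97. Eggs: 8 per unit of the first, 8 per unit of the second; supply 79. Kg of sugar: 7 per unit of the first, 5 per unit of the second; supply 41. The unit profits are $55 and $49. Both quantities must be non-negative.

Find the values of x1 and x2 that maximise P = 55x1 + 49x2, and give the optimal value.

x1 = 7/4, x2 = 23/4, maximum P = 378

Corner points and P = 55x1 + 49x2:
  (0, 0) → P = 0
  (0, 53/8) → P = 2597/8
  (41/7, 0) → P = 2255/7
  (7/4, 23/4) → P = 378

At the optimal vertex, 4x1 + 8x2 = 53 and 7x1 + 5x2 = 41.
Solving simultaneously gives x1 = 7/4, x2 = 23/4.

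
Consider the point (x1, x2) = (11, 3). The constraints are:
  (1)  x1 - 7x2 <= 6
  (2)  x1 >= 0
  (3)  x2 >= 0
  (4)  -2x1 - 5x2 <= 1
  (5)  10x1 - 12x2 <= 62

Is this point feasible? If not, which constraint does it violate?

Constraint (5): 10x1 - 12x2 = 74, which is not ≤ 62. All other constraints are satisfied.

not feasible — violates (5)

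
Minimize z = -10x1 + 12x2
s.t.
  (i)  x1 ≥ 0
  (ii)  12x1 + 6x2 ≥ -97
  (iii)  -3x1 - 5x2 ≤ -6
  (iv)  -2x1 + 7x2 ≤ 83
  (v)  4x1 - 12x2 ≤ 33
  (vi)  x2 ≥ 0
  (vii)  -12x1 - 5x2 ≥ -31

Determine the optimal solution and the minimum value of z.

x1 = 31/12, x2 = 0, minimum z = -155/6

At the optimal vertex, x2 = 0 and -12x1 - 5x2 = -31.
Solving simultaneously gives x1 = 31/12, x2 = 0.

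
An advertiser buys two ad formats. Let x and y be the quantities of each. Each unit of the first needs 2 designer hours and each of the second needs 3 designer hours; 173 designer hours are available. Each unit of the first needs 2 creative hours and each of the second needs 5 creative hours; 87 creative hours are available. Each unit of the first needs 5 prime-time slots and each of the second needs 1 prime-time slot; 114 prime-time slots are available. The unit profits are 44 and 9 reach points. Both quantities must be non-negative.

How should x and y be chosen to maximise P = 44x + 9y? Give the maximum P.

Extreme points and P = 44x + 9y:
  (0, 0) → P = 0
  (0, 87/5) → P = 783/5
  (114/5, 0) → P = 5016/5
  (21, 9) → P = 1005

The optimum lies where 2x + 5y = 87 and 5x + y = 114.
Solving simultaneously gives x = 21, y = 9.

x = 21, y = 9, maximum P = 1005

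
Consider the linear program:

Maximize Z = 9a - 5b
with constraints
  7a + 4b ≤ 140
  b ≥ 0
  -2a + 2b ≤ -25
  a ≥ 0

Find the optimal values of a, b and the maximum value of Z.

a = 20, b = 0, maximum Z = 180

Vertices and Z = 9a - 5b:
  (20, 0) → Z = 180
  (190/11, 105/22) → Z = 2895/22
  (25/2, 0) → Z = 225/2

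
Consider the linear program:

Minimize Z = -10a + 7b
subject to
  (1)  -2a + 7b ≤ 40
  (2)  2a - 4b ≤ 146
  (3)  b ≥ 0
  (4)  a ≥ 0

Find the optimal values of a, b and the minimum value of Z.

Feasible corners and Z = -10a + 7b:
  (197, 62) → Z = -1536
  (0, 40/7) → Z = 40
  (73, 0) → Z = -730
  (0, 0) → Z = 0

a = 197, b = 62, minimum Z = -1536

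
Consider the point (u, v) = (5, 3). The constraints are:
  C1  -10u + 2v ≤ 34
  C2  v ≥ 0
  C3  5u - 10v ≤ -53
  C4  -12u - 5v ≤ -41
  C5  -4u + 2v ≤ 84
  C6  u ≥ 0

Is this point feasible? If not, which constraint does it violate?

Constraint C3: 5u - 10v = -5, which is not ≤ -53. All other constraints are satisfied.

not feasible — violates C3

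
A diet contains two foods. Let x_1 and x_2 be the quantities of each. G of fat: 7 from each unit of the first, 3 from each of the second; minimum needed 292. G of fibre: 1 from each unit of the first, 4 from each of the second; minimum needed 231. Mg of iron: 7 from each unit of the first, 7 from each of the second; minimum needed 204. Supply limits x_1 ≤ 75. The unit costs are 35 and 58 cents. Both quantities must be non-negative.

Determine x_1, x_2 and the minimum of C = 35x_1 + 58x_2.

Vertices and C = 35x_1 + 58x_2:
  (0, 292/3) → C = 16936/3
  (19, 53) → C = 3739
  (75, 39) → C = 4887
The feasible region is unbounded (it extends along (0, 1)), but C strictly increases along every unbounded feasible direction, so there is no improving ray and the minimum is attained at a vertex.

x_1 = 19, x_2 = 53, minimum C = 3739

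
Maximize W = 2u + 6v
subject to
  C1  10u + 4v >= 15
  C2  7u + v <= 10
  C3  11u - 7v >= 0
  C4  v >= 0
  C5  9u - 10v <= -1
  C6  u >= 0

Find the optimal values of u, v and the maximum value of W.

u = 7/6, v = 11/6, maximum W = 40/3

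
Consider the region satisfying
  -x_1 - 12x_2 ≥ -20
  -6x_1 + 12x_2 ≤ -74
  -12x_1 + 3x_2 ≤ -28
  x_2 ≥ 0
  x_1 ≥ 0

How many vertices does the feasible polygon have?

3

Pairwise boundary intersections that survive every other constraint:
  (94/7, 23/42)
  (20, 0)
  (37/3, 0)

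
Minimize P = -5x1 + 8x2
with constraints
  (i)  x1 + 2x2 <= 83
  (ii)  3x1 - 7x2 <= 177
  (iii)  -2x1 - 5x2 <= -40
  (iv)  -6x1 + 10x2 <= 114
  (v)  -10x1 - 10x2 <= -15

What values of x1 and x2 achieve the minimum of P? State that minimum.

x1 = 935/13, x2 = 72/13, minimum P = -4099/13

Vertices and P = -5x1 + 8x2:
  (935/13, 72/13) → P = -4099/13
  (301/11, 306/11) → P = 943/11
  (1165/29, -234/29) → P = -7697/29
  (-17/5, 234/25) → P = 2297/25

The binding constraints are x1 + 2x2 = 83 and 3x1 - 7x2 = 177.
Solving simultaneously gives x1 = 935/13, x2 = 72/13.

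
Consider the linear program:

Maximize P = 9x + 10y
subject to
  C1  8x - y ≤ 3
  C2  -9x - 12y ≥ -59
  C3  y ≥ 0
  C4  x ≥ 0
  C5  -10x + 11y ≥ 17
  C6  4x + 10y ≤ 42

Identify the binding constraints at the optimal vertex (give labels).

C1 and C6

Vertices and P = 9x + 10y:
  (25/39, 83/39) → P = 1055/39
  (6/7, 27/7) → P = 324/7
  (0, 17/11) → P = 170/11
  (0, 21/5) → P = 42

The maximum is at (6/7, 27/7). Substituting into each constraint, equality holds for C1 and C6; the remaining constraints have slack.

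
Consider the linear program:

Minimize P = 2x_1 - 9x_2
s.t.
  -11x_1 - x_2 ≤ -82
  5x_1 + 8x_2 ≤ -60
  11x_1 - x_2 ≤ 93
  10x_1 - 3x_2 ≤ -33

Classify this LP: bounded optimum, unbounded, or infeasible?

infeasible

The boundaries -11x_1 - x_2 = -82 and 10x_1 - 3x_2 = -33 meet at (213/43, 1183/43), but that point violates 5x_1 + 8x_2 ≤ -60. Every candidate vertex is excluded by some other constraint, so the feasible region is empty.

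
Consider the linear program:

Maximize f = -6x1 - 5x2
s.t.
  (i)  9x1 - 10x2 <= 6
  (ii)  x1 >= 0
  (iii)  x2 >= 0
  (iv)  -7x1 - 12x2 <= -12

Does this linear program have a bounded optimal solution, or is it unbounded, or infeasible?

bounded optimum

Corner points and f = -6x1 - 5x2:
  (96/89, 33/89) → f = -741/89
  (0, 1) → f = -5
The feasible region has finitely many vertices and no improving ray; the maximum is -5 at (0, 1).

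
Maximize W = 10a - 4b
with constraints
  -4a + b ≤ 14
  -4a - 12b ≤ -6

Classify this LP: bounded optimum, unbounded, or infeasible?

unbounded

From the feasible point (-81/26, 20/13), moving in the direction (12, -4) keeps every constraint satisfied while W increases without bound.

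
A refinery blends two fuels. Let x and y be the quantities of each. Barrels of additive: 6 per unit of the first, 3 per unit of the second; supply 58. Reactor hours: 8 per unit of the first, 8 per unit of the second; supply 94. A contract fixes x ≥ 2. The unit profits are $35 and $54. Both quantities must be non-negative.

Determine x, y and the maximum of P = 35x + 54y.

x = 2, y = 39/4, maximum P = 1193/2

Extreme points and P = 35x + 54y:
  (29/3, 0) → P = 1015/3
  (2, 0) → P = 70
  (91/12, 25/6) → P = 5885/12
  (2, 39/4) → P = 1193/2

The optimum lies where 8x + 8y = 94 and x = 2.
Solving simultaneously gives x = 2, y = 39/4.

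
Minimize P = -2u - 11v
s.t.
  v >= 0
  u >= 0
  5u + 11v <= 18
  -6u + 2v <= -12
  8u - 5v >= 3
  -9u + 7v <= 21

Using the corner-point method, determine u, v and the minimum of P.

u = 42/19, v = 12/19, minimum P = -216/19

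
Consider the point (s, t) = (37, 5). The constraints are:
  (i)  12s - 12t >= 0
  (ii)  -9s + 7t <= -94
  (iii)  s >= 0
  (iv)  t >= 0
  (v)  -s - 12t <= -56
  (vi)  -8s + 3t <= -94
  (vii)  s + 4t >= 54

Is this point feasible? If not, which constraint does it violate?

(i): 384 ≥ 0 ✓
(ii): -298 ≤ -94 ✓
(iii): 37 ≥ 0 ✓
(iv): 5 ≥ 0 ✓
(v): -97 ≤ -56 ✓
(vi): -281 ≤ -94 ✓
(vii): 57 ≥ 54 ✓

feasible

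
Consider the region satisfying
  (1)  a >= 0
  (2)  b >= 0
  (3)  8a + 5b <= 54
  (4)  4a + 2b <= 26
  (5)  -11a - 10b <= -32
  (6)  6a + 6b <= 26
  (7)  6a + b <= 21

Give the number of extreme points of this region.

Of the 21 pairwise boundary intersections, those satisfying every inequality are:
  (0, 16/5)
  (0, 13/3)
  (32/11, 0)
  (7/2, 0)
  (10/3, 1)

5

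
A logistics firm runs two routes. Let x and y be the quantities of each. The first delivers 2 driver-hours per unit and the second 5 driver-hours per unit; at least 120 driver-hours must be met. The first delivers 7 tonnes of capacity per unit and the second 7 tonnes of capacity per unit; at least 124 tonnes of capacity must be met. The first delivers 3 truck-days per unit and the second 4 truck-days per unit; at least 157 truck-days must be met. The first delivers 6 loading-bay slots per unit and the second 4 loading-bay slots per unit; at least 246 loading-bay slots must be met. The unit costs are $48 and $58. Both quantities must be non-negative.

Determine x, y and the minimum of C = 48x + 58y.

x = 89/3, y = 17, minimum C = 2410

Extreme points and C = 48x + 58y:
  (0, 123/2) → C = 3567
  (60, 0) → C = 2880
  (305/7, 46/7) → C = 17308/7
  (89/3, 17) → C = 2410
The feasible region is unbounded (it extends along (0, 1), (1, 0)), but C strictly increases along every unbounded feasible direction, so there is no improving ray and the minimum is attained at a vertex.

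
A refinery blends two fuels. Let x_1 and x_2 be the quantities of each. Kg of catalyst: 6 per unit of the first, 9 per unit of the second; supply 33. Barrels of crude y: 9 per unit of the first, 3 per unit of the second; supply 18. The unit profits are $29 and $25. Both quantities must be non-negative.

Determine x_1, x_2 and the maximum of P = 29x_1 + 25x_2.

Feasible corners and P = 29x_1 + 25x_2:
  (0, 0) → P = 0
  (0, 11/3) → P = 275/3
  (2, 0) → P = 58
  (1, 3) → P = 104

The optimum lies where 6x_1 + 9x_2 = 33 and 9x_1 + 3x_2 = 18.
Solving simultaneously gives x_1 = 1, x_2 = 3.

x_1 = 1, x_2 = 3, maximum P = 104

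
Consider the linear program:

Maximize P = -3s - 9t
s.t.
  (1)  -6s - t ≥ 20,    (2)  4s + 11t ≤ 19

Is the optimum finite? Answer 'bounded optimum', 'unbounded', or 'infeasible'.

unbounded

From the feasible point (-239/62, 97/31), moving in the direction (1, -6) keeps every constraint satisfied while P increases without bound.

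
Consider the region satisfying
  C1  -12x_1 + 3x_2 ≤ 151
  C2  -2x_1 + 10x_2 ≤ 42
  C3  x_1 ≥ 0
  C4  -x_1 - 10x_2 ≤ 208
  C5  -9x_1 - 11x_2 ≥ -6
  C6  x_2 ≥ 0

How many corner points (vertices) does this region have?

3

The feasible vertices (each the meet of two boundaries and inside every other half-plane) are:
  (0, 6/11)
  (0, 0)
  (2/3, 0)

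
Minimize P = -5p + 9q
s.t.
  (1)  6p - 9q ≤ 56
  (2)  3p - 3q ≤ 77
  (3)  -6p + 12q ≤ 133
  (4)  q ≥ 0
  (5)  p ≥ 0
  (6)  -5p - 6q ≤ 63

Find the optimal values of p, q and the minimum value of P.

p = 28/3, q = 0, minimum P = -140/3

Extreme points and P = -5p + 9q:
  (175/3, 98/3) → P = 7/3
  (28/3, 0) → P = -140/3
  (147/2, 287/6) → P = 63
  (0, 133/12) → P = 399/4
  (0, 0) → P = 0

At the optimal vertex, 6p - 9q = 56 and q = 0.
Solving simultaneously gives p = 28/3, q = 0.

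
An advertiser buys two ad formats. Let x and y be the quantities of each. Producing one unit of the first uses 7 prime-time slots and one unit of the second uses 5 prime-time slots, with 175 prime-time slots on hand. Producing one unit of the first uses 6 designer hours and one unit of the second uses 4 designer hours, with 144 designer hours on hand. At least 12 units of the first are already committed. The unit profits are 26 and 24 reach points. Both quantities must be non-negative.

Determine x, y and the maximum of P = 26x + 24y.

x = 12, y = 18, maximum P = 744

Extreme points and P = 26x + 24y:
  (24, 0) → P = 624
  (12, 0) → P = 312
  (12, 18) → P = 744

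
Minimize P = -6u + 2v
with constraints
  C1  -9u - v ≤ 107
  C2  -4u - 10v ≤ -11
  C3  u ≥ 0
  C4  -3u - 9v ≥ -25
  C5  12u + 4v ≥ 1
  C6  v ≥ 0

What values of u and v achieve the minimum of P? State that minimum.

u = 25/3, v = 0, minimum P = -50

Feasible corners and P = -6u + 2v:
  (0, 11/10) → P = 11/5
  (11/4, 0) → P = -33/2
  (0, 25/9) → P = 50/9
  (25/3, 0) → P = -50

The optimum lies where -3u - 9v = -25 and v = 0.
Solving simultaneously gives u = 25/3, v = 0.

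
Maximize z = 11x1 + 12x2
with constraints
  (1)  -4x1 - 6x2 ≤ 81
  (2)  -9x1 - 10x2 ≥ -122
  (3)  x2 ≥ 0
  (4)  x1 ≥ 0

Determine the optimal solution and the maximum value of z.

x1 = 122/9, x2 = 0, maximum z = 1342/9

Feasible corners and z = 11x1 + 12x2:
  (122/9, 0) → z = 1342/9
  (0, 61/5) → z = 732/5
  (0, 0) → z = 0

The binding constraints are -9x1 - 10x2 = -122 and x2 = 0.
Solving simultaneously gives x1 = 122/9, x2 = 0.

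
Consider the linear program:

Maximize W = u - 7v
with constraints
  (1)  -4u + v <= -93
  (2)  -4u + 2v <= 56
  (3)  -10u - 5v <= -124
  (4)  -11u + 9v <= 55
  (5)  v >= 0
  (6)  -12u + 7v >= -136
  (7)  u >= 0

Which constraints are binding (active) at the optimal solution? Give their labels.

Corner points and W = u - 7v:
  (892/25, 1243/25) → W = -7809/25
  (515/16, 143/4) → W = -3489/16
  (1609/31, 2156/31) → W = -13483/31

The maximum is at (515/16, 143/4). Substituting into each constraint, equality holds for (1) and (6); the remaining constraints have slack.

(1) and (6)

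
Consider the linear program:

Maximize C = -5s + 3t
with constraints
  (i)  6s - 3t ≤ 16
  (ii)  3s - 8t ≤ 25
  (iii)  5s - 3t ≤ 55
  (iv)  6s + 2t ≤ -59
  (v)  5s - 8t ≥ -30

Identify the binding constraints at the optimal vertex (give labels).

Corner points and C = -5s + 3t:
  (-211/27, -109/18) → C = 1129/54
  (-55/2, -215/16) → C = 1555/16
  (-266/29, -115/58) → C = 2315/58

The maximum is at (-55/2, -215/16). Substituting into each constraint, equality holds for (ii) and (v); the remaining constraints have slack.

(ii) and (v)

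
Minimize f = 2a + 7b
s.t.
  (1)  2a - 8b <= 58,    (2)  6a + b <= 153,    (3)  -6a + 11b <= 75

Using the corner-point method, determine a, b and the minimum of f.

a = -619/13, b = -249/13, minimum f = -2981/13

Feasible corners and f = 2a + 7b:
  (641/25, -21/25) → f = 227/5
  (-619/13, -249/13) → f = -2981/13
  (67/3, 19) → f = 533/3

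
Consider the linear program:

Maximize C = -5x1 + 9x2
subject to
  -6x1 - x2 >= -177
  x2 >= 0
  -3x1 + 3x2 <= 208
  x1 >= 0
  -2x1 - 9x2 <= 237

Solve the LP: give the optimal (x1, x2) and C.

x1 = 323/21, x2 = 593/7, maximum C = 14396/21

Corner points and C = -5x1 + 9x2:
  (59/2, 0) → C = -295/2
  (323/21, 593/7) → C = 14396/21
  (0, 0) → C = 0
  (0, 208/3) → C = 624

The optimum lies where -6x1 - x2 = -177 and -3x1 + 3x2 = 208.
Solving simultaneously gives x1 = 323/21, x2 = 593/7.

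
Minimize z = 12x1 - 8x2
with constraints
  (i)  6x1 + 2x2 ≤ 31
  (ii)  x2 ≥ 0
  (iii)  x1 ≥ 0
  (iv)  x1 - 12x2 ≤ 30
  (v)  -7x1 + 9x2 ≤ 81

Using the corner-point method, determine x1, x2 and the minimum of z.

Feasible corners and z = 12x1 - 8x2:
  (31/6, 0) → z = 62
  (117/68, 703/68) → z = -1055/17
  (0, 0) → z = 0
  (0, 9) → z = -72

At the optimal vertex, x1 = 0 and -7x1 + 9x2 = 81.
Solving simultaneously gives x1 = 0, x2 = 9.

x1 = 0, x2 = 9, minimum z = -72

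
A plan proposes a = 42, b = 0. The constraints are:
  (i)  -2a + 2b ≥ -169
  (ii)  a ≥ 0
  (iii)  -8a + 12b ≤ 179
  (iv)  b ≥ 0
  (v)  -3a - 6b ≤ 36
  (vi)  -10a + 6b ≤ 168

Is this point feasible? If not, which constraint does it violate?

(i): -84 ≥ -169 ✓
(ii): 42 ≥ 0 ✓
(iii): -336 ≤ 179 ✓
(iv): 0 ≥ 0 ✓
(v): -126 ≤ 36 ✓
(vi): -420 ≤ 168 ✓

feasible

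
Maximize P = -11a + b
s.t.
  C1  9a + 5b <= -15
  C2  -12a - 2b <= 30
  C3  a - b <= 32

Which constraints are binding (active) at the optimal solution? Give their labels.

C1 and C2

Feasible corners and P = -11a + b:
  (-20/7, 15/7) → P = 235/7
  (145/14, -303/14) → P = -949/7
  (17/7, -207/7) → P = -394/7

The maximum is at (-20/7, 15/7). Substituting into each constraint, equality holds for C1 and C2; the remaining constraints have slack.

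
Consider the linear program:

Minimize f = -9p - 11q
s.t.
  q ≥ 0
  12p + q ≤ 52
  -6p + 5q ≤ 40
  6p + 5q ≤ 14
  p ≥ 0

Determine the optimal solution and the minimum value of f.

p = 0, q = 14/5, minimum f = -154/5

Vertices and f = -9p - 11q:
  (7/3, 0) → f = -21
  (0, 0) → f = 0
  (0, 14/5) → f = -154/5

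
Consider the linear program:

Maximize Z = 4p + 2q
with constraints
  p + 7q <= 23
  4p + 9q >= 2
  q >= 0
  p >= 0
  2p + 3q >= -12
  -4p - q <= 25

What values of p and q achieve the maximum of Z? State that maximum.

p = 23, q = 0, maximum Z = 92

Feasible corners and Z = 4p + 2q:
  (23, 0) → Z = 92
  (0, 23/7) → Z = 46/7
  (1/2, 0) → Z = 2
  (0, 2/9) → Z = 4/9

At the optimal vertex, p + 7q = 23 and q = 0.
Solving simultaneously gives p = 23, q = 0.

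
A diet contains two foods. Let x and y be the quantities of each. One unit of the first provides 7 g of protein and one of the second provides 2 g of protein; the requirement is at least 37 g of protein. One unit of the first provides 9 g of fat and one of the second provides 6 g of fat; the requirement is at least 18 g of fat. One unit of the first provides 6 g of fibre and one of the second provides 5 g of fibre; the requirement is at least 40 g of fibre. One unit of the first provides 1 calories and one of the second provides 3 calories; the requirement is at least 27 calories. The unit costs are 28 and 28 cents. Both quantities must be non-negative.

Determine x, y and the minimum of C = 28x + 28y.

x = 3, y = 8, minimum C = 308

Vertices and C = 28x + 28y:
  (0, 37/2) → C = 518
  (27, 0) → C = 756
  (3, 8) → C = 308
The feasible region is unbounded (it extends along (0, 1), (1, 0)), but C strictly increases along every unbounded feasible direction, so there is no improving ray and the minimum is attained at a vertex.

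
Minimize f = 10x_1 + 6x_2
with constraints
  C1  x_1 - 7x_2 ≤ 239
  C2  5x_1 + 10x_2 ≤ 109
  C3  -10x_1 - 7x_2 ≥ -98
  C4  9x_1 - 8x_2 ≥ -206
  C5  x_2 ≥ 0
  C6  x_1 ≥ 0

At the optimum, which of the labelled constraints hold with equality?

Extreme points and f = 10x_1 + 6x_2:
  (217/65, 120/13) → f = 1154/13
  (0, 109/10) → f = 327/5
  (49/5, 0) → f = 98
  (0, 0) → f = 0

The minimum is at (0, 0). Substituting into each constraint, equality holds for C5 and C6; the remaining constraints have slack.

C5 and C6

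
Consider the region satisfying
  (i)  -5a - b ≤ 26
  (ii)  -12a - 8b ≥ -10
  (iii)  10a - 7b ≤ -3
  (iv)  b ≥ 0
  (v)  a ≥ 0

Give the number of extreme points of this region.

3

Intersecting each pair of boundary lines and keeping only the points that satisfy every inequality leaves:
  (23/82, 34/41)
  (0, 5/4)
  (0, 3/7)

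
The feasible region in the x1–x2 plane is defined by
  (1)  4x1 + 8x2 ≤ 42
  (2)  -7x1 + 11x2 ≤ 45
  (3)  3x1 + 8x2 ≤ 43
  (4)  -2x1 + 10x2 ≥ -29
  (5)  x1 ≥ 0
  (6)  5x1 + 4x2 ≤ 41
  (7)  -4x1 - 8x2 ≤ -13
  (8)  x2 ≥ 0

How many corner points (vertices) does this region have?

Intersecting each pair of boundary lines and keeping only the points that satisfy every inequality leaves:
  (51/50, 237/50)
  (20/3, 23/12)
  (0, 45/11)
  (0, 13/8)
  (41/5, 0)
  (13/4, 0)

6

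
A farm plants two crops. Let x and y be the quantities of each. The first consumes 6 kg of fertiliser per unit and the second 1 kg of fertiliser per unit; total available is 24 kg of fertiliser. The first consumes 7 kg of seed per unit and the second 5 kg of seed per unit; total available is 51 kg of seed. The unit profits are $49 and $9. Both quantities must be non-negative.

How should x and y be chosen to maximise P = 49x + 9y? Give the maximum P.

x = 3, y = 6, maximum P = 201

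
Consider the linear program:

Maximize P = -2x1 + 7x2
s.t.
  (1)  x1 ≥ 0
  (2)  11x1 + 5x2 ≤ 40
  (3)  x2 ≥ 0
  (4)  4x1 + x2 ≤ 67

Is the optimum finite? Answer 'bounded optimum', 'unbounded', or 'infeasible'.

Feasible corners and P = -2x1 + 7x2:
  (0, 8) → P = 56
  (0, 0) → P = 0
  (40/11, 0) → P = -80/11
The feasible region has finitely many vertices and no improving ray; the maximum is 56 at (0, 8).

bounded optimum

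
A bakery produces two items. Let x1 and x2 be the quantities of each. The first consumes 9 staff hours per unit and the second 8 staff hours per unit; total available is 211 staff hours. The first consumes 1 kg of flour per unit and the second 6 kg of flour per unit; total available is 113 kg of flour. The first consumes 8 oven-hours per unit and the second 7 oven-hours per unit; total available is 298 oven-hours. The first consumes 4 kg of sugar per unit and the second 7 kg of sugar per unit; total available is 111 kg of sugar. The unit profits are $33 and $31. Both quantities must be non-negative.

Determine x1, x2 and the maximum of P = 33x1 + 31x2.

x1 = 19, x2 = 5, maximum P = 782

Extreme points and P = 33x1 + 31x2:
  (0, 0) → P = 0
  (0, 111/7) → P = 3441/7
  (211/9, 0) → P = 2321/3
  (19, 5) → P = 782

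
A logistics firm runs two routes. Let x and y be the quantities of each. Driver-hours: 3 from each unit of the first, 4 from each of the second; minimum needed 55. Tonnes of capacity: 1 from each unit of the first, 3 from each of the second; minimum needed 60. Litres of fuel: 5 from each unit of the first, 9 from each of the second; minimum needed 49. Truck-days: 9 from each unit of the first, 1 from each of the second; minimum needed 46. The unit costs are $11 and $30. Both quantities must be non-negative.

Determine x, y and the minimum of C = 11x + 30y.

x = 3, y = 19, minimum C = 603

Extreme points and C = 11x + 30y:
  (0, 46) → C = 1380
  (60, 0) → C = 660
  (3, 19) → C = 603
The feasible region is unbounded (it extends along (0, 1), (1, 0)), but C strictly increases along every unbounded feasible direction, so there is no improving ray and the minimum is attained at a vertex.

At the optimal vertex, x + 3y = 60 and 9x + y = 46.
Solving simultaneously gives x = 3, y = 19.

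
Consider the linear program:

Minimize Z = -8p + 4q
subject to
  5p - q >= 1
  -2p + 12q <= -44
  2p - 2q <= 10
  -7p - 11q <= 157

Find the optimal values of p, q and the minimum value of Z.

At the optimal vertex, -2p + 12q = -44 and 2p - 2q = 10.
Solving simultaneously gives p = 8/5, q = -17/5.

p = 8/5, q = -17/5, minimum Z = -132/5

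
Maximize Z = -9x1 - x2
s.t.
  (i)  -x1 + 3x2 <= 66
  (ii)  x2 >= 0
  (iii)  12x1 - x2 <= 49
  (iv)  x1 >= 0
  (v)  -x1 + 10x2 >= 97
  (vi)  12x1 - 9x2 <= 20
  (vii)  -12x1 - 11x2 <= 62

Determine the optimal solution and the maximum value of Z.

x1 = 0, x2 = 97/10, maximum Z = -97/10

Feasible corners and Z = -9x1 - x2:
  (213/35, 841/35) → Z = -394/5
  (0, 22) → Z = -22
  (587/119, 1213/119) → Z = -928/17
  (0, 97/10) → Z = -97/10

At the optimal vertex, x1 = 0 and -x1 + 10x2 = 97.
Solving simultaneously gives x1 = 0, x2 = 97/10.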